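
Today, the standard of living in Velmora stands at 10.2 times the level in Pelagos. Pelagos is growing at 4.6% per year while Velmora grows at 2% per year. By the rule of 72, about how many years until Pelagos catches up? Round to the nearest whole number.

roughly 93 years

Pelagos gains on Velmora at 4.6% − 2% = 2.6 points a year.
At that relative rate the gap halves every 72/2.6 ≈ 27.69 years.
A 10.2 times gap takes log₂(10.2) ≈ 3.35 halvings to close: 3.35 × 27.69 ≈ 93 years.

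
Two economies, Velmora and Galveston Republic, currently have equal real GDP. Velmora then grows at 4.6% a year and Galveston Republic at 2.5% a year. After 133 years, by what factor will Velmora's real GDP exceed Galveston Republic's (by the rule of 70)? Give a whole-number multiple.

Rate gap = 4.6% − 2.5% = 2.1 points.
The ratio doubles every 70/2.1 ≈ 33.33 years.
133/33.33 ≈ 3.99 doublings → ratio ≈ 2^3.99 ≈ 16.

around 16 times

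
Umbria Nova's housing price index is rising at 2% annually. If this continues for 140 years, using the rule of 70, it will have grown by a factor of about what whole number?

≈ 16 times

70/2 ≈ 35.00 years per doubling.
140 years fits 4 doublings: 2^4 = 16.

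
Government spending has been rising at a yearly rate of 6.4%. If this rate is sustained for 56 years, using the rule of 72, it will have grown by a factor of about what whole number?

Doubling time ≈ 72/6.4 = 11.25 years.
56/11.25 ≈ 5 doublings, so about 2^5 = 32×.

approximately 32 times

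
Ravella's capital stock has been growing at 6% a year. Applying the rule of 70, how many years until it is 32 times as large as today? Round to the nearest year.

about 58 years

One doubling takes 70/6 = 11.67 years.
32 = 2^5, so 5 doublings → 58 years.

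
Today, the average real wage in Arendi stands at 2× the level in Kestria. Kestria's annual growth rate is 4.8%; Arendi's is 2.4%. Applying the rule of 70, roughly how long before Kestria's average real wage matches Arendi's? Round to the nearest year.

Kestria gains on Arendi at 4.8% − 2.4% = 2.4 points a year.
At that relative rate the gap halves every 70/2.4 ≈ 29.17 years.
A 2× gap closes after 1 halving: 1 × 29.17 ≈ 29 years.

around 29 years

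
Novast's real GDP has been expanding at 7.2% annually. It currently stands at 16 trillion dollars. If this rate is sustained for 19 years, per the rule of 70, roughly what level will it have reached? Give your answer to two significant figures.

≈ 62 trillion dollars

It doubles every 70/7.2 ≈ 9.72 years, so 19 years is 1.95 doublings.
2^1.95 ≈ 3.86; 16 × 3.86 ≈ 62 trillion dollars.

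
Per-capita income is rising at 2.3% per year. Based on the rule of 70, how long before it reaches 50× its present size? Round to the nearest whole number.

One doubling takes 70/2.3 = 30.43 years.
Reaching 50× takes log₂(50) ≈ 5.64 doublings.
5.64 × 30.43 ≈ 172 years.

roughly 172 years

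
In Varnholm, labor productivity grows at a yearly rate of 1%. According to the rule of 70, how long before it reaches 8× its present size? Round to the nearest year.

approximately 210 years

One doubling takes 70/1 = 70.00 years.
8 = 2^3, so 3 doublings → 210 years.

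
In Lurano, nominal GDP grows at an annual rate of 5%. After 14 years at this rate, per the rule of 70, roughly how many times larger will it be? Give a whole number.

≈ 2 times

Doubling time ≈ 70/5 = 14.00 years.
14/14.00 ≈ 1 doubling, so about 2^1 = 2×.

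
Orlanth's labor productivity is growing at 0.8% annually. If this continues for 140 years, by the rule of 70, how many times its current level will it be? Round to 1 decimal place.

Doubles every ≈ 87.50 years (70/0.8).
140 years is 1.60 doublings; 2^1.60 ≈ 3.0×.

≈ 3.0 times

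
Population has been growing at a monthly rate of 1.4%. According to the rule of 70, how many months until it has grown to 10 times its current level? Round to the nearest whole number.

166 months

One doubling takes 70/1.4 = 50.00 months.
Reaching 10× takes log₂(10) ≈ 3.32 doublings.
3.32 × 50.00 ≈ 166 months.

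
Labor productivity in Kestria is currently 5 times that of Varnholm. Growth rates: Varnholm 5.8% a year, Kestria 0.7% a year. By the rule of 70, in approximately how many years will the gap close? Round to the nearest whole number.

around 32 years

What matters is the difference: 5.1 pp.
Rule of 70 on the gap: the ratio halves every 70/5.1 ≈ 13.73 years.
A 5 times gap takes log₂(5) ≈ 2.32 halvings to close: 2.32 × 13.73 ≈ 32 years.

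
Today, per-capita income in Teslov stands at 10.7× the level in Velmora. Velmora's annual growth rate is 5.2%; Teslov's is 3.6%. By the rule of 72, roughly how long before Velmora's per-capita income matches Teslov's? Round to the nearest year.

What matters is the difference: 1.6 pp.
Rule of 72 on the gap: the ratio halves every 72/1.6 ≈ 45.00 years.
A 10.7× gap takes log₂(10.7) ≈ 3.42 halvings to close: 3.42 × 45.00 ≈ 154 years.

approximately 154 years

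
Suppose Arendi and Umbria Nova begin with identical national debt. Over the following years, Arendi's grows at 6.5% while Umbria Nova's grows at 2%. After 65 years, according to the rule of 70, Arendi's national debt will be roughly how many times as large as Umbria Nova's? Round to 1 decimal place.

approximately 18.1 times

Only the 4.5-point difference matters.
70/4.5 ≈ 15.56 years per doubling of the ratio; 65 years gives 4.18 doublings, so ≈ 18.1×.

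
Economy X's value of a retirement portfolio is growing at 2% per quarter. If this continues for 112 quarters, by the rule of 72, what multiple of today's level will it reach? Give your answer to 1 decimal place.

≈ 8.6 times

Doubling time ≈ 72/2 = 36.00 quarters.
112 quarters / 36.00 ≈ 3.11 doublings → factor 2^3.11 ≈ 8.6.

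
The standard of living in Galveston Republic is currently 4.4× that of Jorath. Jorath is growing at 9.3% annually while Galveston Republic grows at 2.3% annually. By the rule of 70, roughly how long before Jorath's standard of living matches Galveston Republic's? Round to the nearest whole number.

roughly 21 years

The growth-rate gap is 9.3% − 2.3% = 7 percentage points.
So the ratio between them halves every 70/7 ≈ 10.00 years.
A 4.4× gap takes log₂(4.4) ≈ 2.14 halvings to close: 2.14 × 10.00 ≈ 21 years.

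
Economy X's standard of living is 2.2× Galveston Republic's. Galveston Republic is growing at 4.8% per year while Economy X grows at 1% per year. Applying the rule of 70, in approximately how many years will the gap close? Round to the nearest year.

What matters is the difference: 3.8 pp.
Rule of 70 on the gap: the ratio halves every 70/3.8 ≈ 18.42 years.
A 2.2× gap takes log₂(2.2) ≈ 1.14 halvings to close: 1.14 × 18.42 ≈ 21 years.

about 21 years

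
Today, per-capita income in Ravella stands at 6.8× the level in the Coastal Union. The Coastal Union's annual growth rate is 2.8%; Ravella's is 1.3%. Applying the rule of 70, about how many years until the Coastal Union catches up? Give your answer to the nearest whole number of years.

≈ 129 years

the Coastal Union gains on Ravella at 2.8% − 1.3% = 1.5 points a year.
At that relative rate the gap halves every 70/1.5 ≈ 46.67 years.
A 6.8× gap takes log₂(6.8) ≈ 2.77 halvings to close: 2.77 × 46.67 ≈ 129 years.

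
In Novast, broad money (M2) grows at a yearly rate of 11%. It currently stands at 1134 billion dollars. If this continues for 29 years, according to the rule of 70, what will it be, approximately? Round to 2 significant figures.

27000 billion dollars

It doubles every 70/11 ≈ 6.36 years, so 29 years is 4.56 doublings.
2^4.56 ≈ 23.59; 1134 × 23.59 ≈ 27000 billion dollars.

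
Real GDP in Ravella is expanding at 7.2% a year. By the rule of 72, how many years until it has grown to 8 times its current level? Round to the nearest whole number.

roughly 30 years

Doubling time ≈ 72/7.2 = 10.00 years.
8 = 2^3, so 3 doublings → 30 years.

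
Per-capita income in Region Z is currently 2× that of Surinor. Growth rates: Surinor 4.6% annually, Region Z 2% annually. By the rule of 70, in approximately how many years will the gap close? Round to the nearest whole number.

The growth-rate gap is 4.6% − 2% = 2.6 percentage points.
So the ratio between them halves every 70/2.6 ≈ 26.92 years.
A 2× gap closes after 1 halving: 1 × 26.92 ≈ 27 years.

≈ 27 years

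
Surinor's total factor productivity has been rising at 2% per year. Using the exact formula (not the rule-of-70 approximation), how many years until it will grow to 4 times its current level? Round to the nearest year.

t = ln(4) / ln(1 + 0.02) = 1.3863 / 0.019803 ≈ 70.00.
≈ 70 years.

70 years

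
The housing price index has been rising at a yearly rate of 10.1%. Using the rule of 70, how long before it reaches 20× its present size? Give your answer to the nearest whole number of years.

roughly 30 years

One doubling takes 70/10.1 = 6.93 years.
Reaching 20× takes log₂(20) ≈ 4.32 doublings.
4.32 × 6.93 ≈ 30 years.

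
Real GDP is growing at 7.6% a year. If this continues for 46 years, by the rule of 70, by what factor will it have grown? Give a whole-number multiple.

around 32 times

At 7.6% one doubling takes ≈ 9.21 years; 46 years is 5 of them, so ×32.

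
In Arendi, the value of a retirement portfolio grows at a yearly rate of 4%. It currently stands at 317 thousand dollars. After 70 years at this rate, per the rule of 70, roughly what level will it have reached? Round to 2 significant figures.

Doubling time ≈ 70/4 = 17.50 years.
70 years is 70/17.50 ≈ 4.00 doublings, a factor of 2^4.00 ≈ 16.00.
317 × 16.00 ≈ 5100 thousand dollars.

≈ 5100 thousand dollars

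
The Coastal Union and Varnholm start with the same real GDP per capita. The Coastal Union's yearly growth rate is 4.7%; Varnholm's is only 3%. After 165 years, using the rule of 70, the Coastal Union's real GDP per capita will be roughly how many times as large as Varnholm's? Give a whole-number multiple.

around 16 times

the Coastal Union pulls ahead at 1.7 pp per year, so the ratio doubles every 70/1.7 ≈ 41.18 years.
In 165 years that's 4.01 doublings: 2^4.01 ≈ 16.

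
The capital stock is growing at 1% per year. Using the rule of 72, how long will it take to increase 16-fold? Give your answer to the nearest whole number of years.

roughly 288 years

At 1% it doubles every 72/1 ≈ 72.00 years.
16× is 4 doublings, so 4 × 72.00 ≈ 288 years.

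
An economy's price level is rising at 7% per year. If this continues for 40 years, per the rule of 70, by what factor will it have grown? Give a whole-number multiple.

around 16 times

70/7 ≈ 10.00 years per doubling.
40 years fits 4 doublings: 2^4 = 16.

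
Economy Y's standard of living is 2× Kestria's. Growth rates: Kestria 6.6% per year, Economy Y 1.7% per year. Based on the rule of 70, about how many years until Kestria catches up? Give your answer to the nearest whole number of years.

approximately 14 years

What matters is the difference: 4.9 pp.
Rule of 70 on the gap: the ratio halves every 70/4.9 ≈ 14.29 years.
A 2× gap closes after 1 halving: 1 × 14.29 ≈ 14 years.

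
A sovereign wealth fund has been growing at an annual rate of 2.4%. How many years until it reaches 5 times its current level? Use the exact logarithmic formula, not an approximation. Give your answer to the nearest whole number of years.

68 years

t = ln(5) / ln(1 + 0.024) = 1.6094 / 0.023717 ≈ 67.86.
≈ 68 years.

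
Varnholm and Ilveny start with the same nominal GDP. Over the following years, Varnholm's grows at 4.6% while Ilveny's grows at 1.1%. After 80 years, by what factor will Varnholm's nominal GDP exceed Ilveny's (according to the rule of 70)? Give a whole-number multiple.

Rate gap = 4.6% − 1.1% = 3.5 points.
The ratio doubles every 70/3.5 ≈ 20.00 years.
80/20.00 ≈ 4.00 doublings → ratio ≈ 2^4.00 ≈ 16.

about 16 times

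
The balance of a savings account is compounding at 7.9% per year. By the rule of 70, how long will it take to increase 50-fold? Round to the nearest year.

around 50 years

One doubling takes 70/7.9 = 8.86 years.
Reaching 50× takes log₂(50) ≈ 5.64 doublings.
5.64 × 8.86 ≈ 50 years.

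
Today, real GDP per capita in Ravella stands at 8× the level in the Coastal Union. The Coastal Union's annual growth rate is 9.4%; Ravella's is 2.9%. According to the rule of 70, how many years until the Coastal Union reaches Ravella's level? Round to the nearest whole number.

32 years

What matters is the difference: 6.5 pp.
Rule of 70 on the gap: the ratio halves every 70/6.5 ≈ 10.77 years.
An 8× gap closes after 3 halvings: 3 × 10.77 ≈ 32 years.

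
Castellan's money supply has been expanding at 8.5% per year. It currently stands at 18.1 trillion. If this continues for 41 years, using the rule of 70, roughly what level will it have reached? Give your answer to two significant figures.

It doubles every 70/8.5 ≈ 8.24 years, so 41 years is 4.98 doublings.
2^4.98 ≈ 31.56; 18.1 × 31.56 ≈ 570 trillion.

≈ 570 trillion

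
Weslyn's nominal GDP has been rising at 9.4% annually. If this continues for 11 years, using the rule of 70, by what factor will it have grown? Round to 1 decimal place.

Doubling time ≈ 70/9.4 = 7.45 years.
11 years / 7.45 ≈ 1.48 doublings → factor 2^1.48 ≈ 2.8.

about 2.8 times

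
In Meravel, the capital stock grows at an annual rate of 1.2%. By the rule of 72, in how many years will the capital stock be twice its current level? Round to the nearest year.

At 1.2%, doubling takes about 72/1.2 = 60.00 years.

60 years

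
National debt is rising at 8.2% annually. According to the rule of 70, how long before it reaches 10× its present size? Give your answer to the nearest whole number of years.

roughly 28 years

One doubling takes 70/8.2 = 8.54 years.
10× is log₂ 10 ≈ 3.32 doublings, so ≈ 3.32 × 8.54 = 28 years.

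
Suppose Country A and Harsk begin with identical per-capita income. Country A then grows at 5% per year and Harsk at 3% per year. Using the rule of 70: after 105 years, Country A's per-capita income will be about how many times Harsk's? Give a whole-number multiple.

approximately 8 times

Only the 2-point difference matters.
70/2 ≈ 35.00 years per doubling of the ratio; 105 years gives 3.00 doublings, so ≈ 8×.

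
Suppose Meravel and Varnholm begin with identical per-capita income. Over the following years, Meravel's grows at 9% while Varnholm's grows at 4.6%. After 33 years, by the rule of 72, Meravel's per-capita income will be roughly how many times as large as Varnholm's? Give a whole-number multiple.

≈ 4 times

Meravel pulls ahead at 4.4 pp per year, so the ratio doubles every 72/4.4 ≈ 16.36 years.
In 33 years that's 2.02 doublings: 2^2.02 ≈ 4.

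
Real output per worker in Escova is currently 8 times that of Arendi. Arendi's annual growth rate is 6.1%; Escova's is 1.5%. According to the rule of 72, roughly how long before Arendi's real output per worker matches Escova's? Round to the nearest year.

approximately 47 years

Arendi gains on Escova at 6.1% − 1.5% = 4.6 points a year.
At that relative rate the gap halves every 72/4.6 ≈ 15.65 years.
An 8 times gap closes after 3 halvings: 3 × 15.65 ≈ 47 years.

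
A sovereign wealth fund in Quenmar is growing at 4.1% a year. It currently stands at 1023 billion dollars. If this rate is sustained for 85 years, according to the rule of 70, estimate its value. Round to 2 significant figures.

around 32000 billion dollars

It doubles every 70/4.1 ≈ 17.07 years, so 85 years is 4.98 doublings.
2^4.98 ≈ 31.56; 1023 × 31.56 ≈ 32000 billion dollars.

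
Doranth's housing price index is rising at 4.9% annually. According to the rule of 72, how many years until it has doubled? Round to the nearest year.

≈ 15 years

72/4.9 ≈ 14.69, so it doubles roughly every 15 years.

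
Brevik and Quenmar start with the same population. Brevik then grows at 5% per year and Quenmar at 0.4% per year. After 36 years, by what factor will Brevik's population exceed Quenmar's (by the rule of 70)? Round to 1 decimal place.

Brevik pulls ahead at 4.6 pp per year, so the ratio doubles every 70/4.6 ≈ 15.22 years.
In 36 years that's 2.37 doublings: 2^2.37 ≈ 5.2.

around 5.2 times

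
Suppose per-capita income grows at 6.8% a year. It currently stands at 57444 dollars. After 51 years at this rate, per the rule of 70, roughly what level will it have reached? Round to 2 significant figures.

Doubling time ≈ 70/6.8 = 10.29 years.
51 years is 51/10.29 ≈ 4.96 doublings, a factor of 2^4.96 ≈ 31.12.
57444 × 31.12 ≈ 1800000 dollars.

approximately 1800000 dollars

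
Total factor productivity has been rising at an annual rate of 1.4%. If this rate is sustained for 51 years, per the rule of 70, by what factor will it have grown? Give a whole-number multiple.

Doubling time ≈ 70/1.4 = 50.00 years.
51/50.00 ≈ 1 doubling, so about 2^1 = 2×.

around 2 times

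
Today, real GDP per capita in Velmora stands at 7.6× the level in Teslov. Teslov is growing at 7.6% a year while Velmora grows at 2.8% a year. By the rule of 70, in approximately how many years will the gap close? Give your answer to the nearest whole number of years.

The growth-rate gap is 7.6% − 2.8% = 4.8 percentage points.
So the ratio between them halves every 70/4.8 ≈ 14.58 years.
A 7.6× gap takes log₂(7.6) ≈ 2.93 halvings to close: 2.93 × 14.58 ≈ 43 years.

about 43 years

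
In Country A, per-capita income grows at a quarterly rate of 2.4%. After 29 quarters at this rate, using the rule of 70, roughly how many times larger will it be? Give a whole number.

around 2 times

At 2.4% one doubling takes ≈ 29.17 quarters; 29 quarters is 1 of them, so ×2.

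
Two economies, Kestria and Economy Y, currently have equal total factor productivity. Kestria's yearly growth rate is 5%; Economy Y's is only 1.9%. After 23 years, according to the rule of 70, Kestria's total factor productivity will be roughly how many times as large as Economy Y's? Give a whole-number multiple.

around 2 times

Rate gap = 5% − 1.9% = 3.1 points.
The ratio doubles every 70/3.1 ≈ 22.58 years.
23/22.58 ≈ 1.02 doublings → ratio ≈ 2^1.02 ≈ 2.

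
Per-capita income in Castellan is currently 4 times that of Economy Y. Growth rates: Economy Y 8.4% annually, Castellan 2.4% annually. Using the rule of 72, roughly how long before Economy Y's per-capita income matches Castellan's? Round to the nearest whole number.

The growth-rate gap is 8.4% − 2.4% = 6 percentage points.
So the ratio between them halves every 72/6 ≈ 12.00 years.
A 4 times gap closes after 2 halvings: 2 × 12.00 ≈ 24 years.

24 years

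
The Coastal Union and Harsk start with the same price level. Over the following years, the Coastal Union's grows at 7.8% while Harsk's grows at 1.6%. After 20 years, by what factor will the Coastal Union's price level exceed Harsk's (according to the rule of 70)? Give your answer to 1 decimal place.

Rate gap = 7.8% − 1.6% = 6.2 points.
The ratio doubles every 70/6.2 ≈ 11.29 years.
20/11.29 ≈ 1.77 doublings → ratio ≈ 2^1.77 ≈ 3.4.

3.4 times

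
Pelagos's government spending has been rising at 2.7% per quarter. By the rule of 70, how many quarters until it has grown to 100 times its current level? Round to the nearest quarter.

At 2.7% it doubles every 70/2.7 ≈ 25.93 quarters.
Reaching 100× takes log₂(100) ≈ 6.64 doublings.
6.64 × 25.93 ≈ 172 quarters.

roughly 172 quarters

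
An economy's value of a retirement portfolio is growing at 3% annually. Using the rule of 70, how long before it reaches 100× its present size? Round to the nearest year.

≈ 155 years

Doubling time ≈ 70/3 = 23.33 years.
100× is log₂ 100 ≈ 6.64 doublings, so ≈ 6.64 × 23.33 = 155 years.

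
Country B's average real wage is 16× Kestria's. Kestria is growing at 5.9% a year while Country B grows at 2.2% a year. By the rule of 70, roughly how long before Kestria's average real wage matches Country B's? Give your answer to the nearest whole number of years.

Kestria gains on Country B at 5.9% − 2.2% = 3.7 points a year.
At that relative rate the gap halves every 70/3.7 ≈ 18.92 years.
A 16× gap closes after 4 halvings: 4 × 18.92 ≈ 76 years.

approximately 76 years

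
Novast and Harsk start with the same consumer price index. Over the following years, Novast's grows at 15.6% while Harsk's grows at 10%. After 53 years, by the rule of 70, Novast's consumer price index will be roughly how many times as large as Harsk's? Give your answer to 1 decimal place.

Novast pulls ahead at 5.6 pp per year, so the ratio doubles every 70/5.6 ≈ 12.50 years.
In 53 years that's 4.24 doublings: 2^4.24 ≈ 18.9.

≈ 18.9 times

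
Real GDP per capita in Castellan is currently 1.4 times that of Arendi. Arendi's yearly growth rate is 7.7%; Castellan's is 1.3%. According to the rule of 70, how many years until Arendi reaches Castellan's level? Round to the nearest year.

approximately 5 years

Arendi gains on Castellan at 7.7% − 1.3% = 6.4 points a year.
At that relative rate the gap halves every 70/6.4 ≈ 10.94 years.
A 1.4 times gap takes log₂(1.4) ≈ 0.49 halvings to close: 0.49 × 10.94 ≈ 5 years.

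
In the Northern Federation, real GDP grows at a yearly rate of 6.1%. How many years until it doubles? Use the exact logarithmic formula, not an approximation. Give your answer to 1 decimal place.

t = ln(2) / ln(1 + 0.061) = 0.6931 / 0.059212 ≈ 11.71.

11.7 years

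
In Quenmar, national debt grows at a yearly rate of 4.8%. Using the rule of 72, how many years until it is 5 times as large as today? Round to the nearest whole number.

Doubling time ≈ 72/4.8 = 15.00 years.
5× is log₂ 5 ≈ 2.32 doublings, so ≈ 2.32 × 15.00 = 35 years.

roughly 35 years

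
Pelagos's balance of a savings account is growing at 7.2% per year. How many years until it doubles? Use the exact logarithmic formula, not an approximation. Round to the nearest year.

t = ln(2) / ln(1 + 0.072) = 0.6931 / 0.069526 ≈ 9.97.
≈ 10 years.

10 years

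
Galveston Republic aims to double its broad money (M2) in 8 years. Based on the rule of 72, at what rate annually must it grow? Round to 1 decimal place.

around 9.0%

72 / 8 ≈ 9.00, so about 9.0% annually.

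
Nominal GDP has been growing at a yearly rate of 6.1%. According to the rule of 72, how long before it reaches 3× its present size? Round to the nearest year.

about 19 years

Doubling time ≈ 72/6.1 = 11.80 years.
3× is log₂ 3 ≈ 1.58 doublings, so ≈ 1.58 × 11.80 = 19 years.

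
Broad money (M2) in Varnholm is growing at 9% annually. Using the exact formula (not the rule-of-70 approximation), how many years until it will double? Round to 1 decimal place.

t = ln(2) / ln(1 + 0.09) = 0.6931 / 0.086178 ≈ 8.04.

8.0 years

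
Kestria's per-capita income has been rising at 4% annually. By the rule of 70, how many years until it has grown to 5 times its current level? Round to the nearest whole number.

around 41 years

At 4% it doubles every 70/4 ≈ 17.50 years.
5× is log₂ 5 ≈ 2.32 doublings, so ≈ 2.32 × 17.50 = 41 years.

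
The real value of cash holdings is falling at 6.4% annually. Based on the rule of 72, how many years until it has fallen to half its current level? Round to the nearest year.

11 years

Falling at 6.4%, it halves about every 72/6.4 = 11.25 years.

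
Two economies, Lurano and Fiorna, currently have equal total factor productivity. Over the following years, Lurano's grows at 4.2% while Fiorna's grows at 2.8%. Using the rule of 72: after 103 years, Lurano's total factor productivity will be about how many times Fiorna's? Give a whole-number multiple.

around 4 times

Only the 1.4-point difference matters.
72/1.4 ≈ 51.43 years per doubling of the ratio; 103 years gives 2.00 doublings, so ≈ 4×.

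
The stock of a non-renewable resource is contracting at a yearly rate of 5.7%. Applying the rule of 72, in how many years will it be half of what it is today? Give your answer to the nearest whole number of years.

Halving time ≈ 72 / 5.7 = 12.63 → 13 years.

roughly 13 years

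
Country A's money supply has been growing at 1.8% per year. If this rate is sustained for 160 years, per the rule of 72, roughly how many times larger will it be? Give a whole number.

72/1.8 ≈ 40.00 years per doubling.
160 years fits 4 doublings: 2^4 = 16.

approximately 16 times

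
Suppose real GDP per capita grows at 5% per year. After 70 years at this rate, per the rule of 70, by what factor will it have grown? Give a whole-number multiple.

At 5% one doubling takes ≈ 14.00 years; 70 years is 5 of them, so ×32.

about 32 times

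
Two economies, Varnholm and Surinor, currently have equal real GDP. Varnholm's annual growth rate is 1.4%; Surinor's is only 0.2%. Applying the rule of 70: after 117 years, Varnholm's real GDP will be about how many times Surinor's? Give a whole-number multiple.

about 4 times

Varnholm pulls ahead at 1.2 pp per year, so the ratio doubles every 70/1.2 ≈ 58.33 years.
In 117 years that's 2.01 doublings: 2^2.01 ≈ 4.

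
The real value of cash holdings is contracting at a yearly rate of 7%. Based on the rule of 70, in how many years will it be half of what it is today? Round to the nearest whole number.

≈ 10 years

The rule works in reverse for decay: 70/7 ≈ 10.00 years to halve.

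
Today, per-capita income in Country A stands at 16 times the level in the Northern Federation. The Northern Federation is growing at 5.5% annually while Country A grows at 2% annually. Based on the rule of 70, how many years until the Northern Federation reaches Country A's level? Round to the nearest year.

The growth-rate gap is 5.5% − 2% = 3.5 percentage points.
So the ratio between them halves every 70/3.5 ≈ 20.00 years.
A 16 times gap closes after 4 halvings: 4 × 20.00 ≈ 80 years.

roughly 80 years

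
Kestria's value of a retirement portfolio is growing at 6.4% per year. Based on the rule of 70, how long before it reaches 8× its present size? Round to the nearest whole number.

At 6.4% it doubles every 70/6.4 ≈ 10.94 years.
Getting to 8× needs 3 doublings: 3 × 10.94 ≈ 33 years.

≈ 33 years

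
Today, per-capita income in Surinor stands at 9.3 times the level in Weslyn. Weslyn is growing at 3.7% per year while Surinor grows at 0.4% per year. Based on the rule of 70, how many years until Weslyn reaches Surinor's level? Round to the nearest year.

68 years

Weslyn gains on Surinor at 3.7% − 0.4% = 3.3 points a year.
At that relative rate the gap halves every 70/3.3 ≈ 21.21 years.
A 9.3 times gap takes log₂(9.3) ≈ 3.22 halvings to close: 3.22 × 21.21 ≈ 68 years.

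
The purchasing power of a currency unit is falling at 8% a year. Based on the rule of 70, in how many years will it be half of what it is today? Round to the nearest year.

Halving time ≈ 70 / 8 = 8.75 → 9 years.

approximately 9 years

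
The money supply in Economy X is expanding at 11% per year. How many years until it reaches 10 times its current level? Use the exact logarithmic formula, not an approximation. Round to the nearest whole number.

22 years

t = ln(10) / ln(1 + 0.11) = 2.3026 / 0.104360 ≈ 22.06.
≈ 22 years.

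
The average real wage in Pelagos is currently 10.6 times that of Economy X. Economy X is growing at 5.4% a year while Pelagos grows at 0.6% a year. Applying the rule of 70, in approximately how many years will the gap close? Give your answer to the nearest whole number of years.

around 50 years

Economy X gains on Pelagos at 5.4% − 0.6% = 4.8 points a year.
At that relative rate the gap halves every 70/4.8 ≈ 14.58 years.
A 10.6 times gap takes log₂(10.6) ≈ 3.41 halvings to close: 3.41 × 14.58 ≈ 50 years.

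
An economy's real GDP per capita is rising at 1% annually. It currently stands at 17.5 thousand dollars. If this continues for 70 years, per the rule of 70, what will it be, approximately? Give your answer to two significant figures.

Doubling time ≈ 70/1 = 70.00 years.
70 years is 70/70.00 ≈ 1.00 doublings, a factor of 2^1.00 ≈ 2.00.
17.5 × 2.00 ≈ 35 thousand dollars.

around 35 thousand dollars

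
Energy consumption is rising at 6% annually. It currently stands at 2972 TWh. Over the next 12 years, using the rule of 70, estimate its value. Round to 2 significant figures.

around 6100 TWh

It doubles every 70/6 ≈ 11.67 years, so 12 years is 1.03 doublings.
2^1.03 ≈ 2.04; 2972 × 2.04 ≈ 6100 TWh.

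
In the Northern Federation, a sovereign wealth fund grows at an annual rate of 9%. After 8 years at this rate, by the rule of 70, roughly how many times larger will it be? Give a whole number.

Doubling time ≈ 70/9 = 7.78 years.
8/7.78 ≈ 1 doubling, so about 2^1 = 2×.

about 2 times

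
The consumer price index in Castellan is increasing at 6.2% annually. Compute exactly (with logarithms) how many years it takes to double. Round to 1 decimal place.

11.5 years

t = ln(2) / ln(1 + 0.062) = 0.6931 / 0.060154 ≈ 11.52.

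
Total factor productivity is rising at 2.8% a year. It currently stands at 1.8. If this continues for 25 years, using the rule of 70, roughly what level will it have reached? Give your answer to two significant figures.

It doubles every 70/2.8 ≈ 25.00 years, so 25 years is 1.00 doublings.
2^1.00 ≈ 2.00; 1.8 × 2.00 ≈ 3.6.

roughly 3.6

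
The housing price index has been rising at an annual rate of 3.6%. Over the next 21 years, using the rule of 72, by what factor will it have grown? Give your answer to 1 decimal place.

2.1 times

Doubles every ≈ 20.00 years (72/3.6).
21 years is 1.05 doublings; 2^1.05 ≈ 2.1×.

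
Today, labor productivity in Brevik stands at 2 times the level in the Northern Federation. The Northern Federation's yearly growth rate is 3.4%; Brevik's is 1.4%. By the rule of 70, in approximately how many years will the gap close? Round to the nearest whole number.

≈ 35 years

What matters is the difference: 2 pp.
Rule of 70 on the gap: the ratio halves every 70/2 ≈ 35.00 years.
A 2 times gap closes after 1 halving: 1 × 35.00 ≈ 35 years.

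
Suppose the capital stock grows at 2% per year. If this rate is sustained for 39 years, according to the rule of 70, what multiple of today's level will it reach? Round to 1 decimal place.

Doubling time ≈ 70/2 = 35.00 years.
39 years / 35.00 ≈ 1.11 doublings → factor 2^1.11 ≈ 2.2.

approximately 2.2 times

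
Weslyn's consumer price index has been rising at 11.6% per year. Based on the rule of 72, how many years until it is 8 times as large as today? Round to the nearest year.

≈ 19 years

One doubling takes 72/11.6 = 6.21 years.
Getting to 8× needs 3 doublings: 3 × 6.21 ≈ 19 years.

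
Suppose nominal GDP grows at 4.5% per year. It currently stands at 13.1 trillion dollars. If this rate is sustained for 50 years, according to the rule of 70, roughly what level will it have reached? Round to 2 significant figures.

It doubles every 70/4.5 ≈ 15.56 years, so 50 years is 3.21 doublings.
2^3.21 ≈ 9.25; 13.1 × 9.25 ≈ 120 trillion dollars.

approximately 120 trillion dollars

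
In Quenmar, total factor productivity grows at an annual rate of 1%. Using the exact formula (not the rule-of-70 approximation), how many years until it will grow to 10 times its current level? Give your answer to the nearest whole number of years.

t = ln(10) / ln(1 + 0.01) = 2.3026 / 0.009950 ≈ 231.42.
≈ 231 years.

231 years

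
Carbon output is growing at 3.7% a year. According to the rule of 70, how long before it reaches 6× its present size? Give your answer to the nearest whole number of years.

about 49 years

One doubling takes 70/3.7 = 18.92 years.
Reaching 6× takes log₂(6) ≈ 2.58 doublings.
2.58 × 18.92 ≈ 49 years.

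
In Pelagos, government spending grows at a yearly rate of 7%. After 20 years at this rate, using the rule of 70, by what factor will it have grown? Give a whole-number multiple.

70/7 ≈ 10.00 years per doubling.
20 years fits 2 doublings: 2^2 = 4.

≈ 4 times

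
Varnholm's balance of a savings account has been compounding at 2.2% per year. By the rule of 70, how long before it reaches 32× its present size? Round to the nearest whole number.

One doubling takes 70/2.2 = 31.82 years.
32 = 2^5, so 5 doublings → 159 years.

around 159 years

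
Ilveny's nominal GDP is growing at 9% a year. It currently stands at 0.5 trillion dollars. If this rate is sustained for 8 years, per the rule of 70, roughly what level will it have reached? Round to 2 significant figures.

around 1.0 trillion dollars

Doubling time ≈ 70/9 = 7.78 years.
8 years is 8/7.78 ≈ 1.03 doublings, a factor of 2^1.03 ≈ 2.04.
0.5 × 2.04 ≈ 1.0 trillion dollars.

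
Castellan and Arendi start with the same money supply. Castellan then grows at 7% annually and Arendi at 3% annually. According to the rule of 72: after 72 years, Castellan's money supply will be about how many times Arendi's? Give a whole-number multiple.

Castellan pulls ahead at 4 pp per year, so the ratio doubles every 72/4 ≈ 18.00 years.
In 72 years that's 4.00 doublings: 2^4.00 ≈ 16.

around 16 times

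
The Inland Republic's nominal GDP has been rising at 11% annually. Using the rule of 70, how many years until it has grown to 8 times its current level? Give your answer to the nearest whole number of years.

Doubling time ≈ 70/11 = 6.36 years.
8 = 2^3, so 3 doublings → 19 years.

≈ 19 years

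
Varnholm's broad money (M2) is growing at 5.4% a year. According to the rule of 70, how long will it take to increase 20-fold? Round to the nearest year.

approximately 56 years

Doubling time ≈ 70/5.4 = 12.96 years.
Reaching 20× takes log₂(20) ≈ 4.32 doublings.
4.32 × 12.96 ≈ 56 years.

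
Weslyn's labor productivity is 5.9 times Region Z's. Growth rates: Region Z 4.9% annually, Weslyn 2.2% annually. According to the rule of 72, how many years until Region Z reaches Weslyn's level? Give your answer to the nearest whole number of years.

approximately 68 years

Region Z gains on Weslyn at 4.9% − 2.2% = 2.7 points a year.
At that relative rate the gap halves every 72/2.7 ≈ 26.67 years.
A 5.9 times gap takes log₂(5.9) ≈ 2.56 halvings to close: 2.56 × 26.67 ≈ 68 years.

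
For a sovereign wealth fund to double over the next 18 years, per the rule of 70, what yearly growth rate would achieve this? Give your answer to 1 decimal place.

70 / 18 ≈ 3.89, so about 3.9% per year.

roughly 3.9%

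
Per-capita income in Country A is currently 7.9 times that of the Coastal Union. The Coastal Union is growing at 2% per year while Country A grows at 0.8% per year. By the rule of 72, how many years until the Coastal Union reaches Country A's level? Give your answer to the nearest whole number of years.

approximately 179 years

The growth-rate gap is 2% − 0.8% = 1.2 percentage points.
So the ratio between them halves every 72/1.2 ≈ 60.00 years.
A 7.9 times gap takes log₂(7.9) ≈ 2.98 halvings to close: 2.98 × 60.00 ≈ 179 years.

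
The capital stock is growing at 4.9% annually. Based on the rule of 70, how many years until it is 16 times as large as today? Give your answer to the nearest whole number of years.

around 57 years

Doubling time ≈ 70/4.9 = 14.29 years.
16 = 2^4, so 4 doublings → 57 years.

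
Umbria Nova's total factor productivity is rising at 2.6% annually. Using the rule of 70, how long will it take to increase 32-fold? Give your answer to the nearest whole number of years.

One doubling takes 70/2.6 = 26.92 years.
32× is 5 doublings, so 5 × 26.92 ≈ 135 years.

roughly 135 years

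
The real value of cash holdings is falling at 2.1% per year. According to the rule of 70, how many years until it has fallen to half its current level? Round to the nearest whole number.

Halving time ≈ 70 / 2.1 = 33.33 → 33 years.

approximately 33 years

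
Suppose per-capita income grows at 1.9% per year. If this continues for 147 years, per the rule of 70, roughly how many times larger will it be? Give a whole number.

70/1.9 ≈ 36.84 years per doubling.
147 years fits 4 doublings: 2^4 = 16.

around 16 times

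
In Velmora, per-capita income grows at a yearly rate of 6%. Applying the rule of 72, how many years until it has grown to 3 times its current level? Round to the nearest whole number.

Doubling time ≈ 72/6 = 12.00 years.
3× is log₂ 3 ≈ 1.58 doublings, so ≈ 1.58 × 12.00 = 19 years.

19 years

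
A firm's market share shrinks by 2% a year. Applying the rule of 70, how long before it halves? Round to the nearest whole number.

roughly 35 years

The rule works in reverse for decay: 70/2 ≈ 35.00 years to halve.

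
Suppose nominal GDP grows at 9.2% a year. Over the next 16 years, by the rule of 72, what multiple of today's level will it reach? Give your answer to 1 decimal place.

4.1 times

Doubles every ≈ 7.83 years (72/9.2).
16 years is 2.04 doublings; 2^2.04 ≈ 4.1×.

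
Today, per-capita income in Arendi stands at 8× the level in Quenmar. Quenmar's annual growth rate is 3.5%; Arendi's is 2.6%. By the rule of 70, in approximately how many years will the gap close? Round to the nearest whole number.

233 years

Quenmar gains on Arendi at 3.5% − 2.6% = 0.9 points a year.
At that relative rate the gap halves every 70/0.9 ≈ 77.78 years.
An 8× gap closes after 3 halvings: 3 × 77.78 ≈ 233 years.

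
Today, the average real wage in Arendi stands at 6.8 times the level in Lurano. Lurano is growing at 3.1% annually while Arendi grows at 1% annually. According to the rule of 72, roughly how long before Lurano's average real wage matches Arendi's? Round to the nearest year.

about 95 years

The growth-rate gap is 3.1% − 1% = 2.1 percentage points.
So the ratio between them halves every 72/2.1 ≈ 34.29 years.
A 6.8 times gap takes log₂(6.8) ≈ 2.77 halvings to close: 2.77 × 34.29 ≈ 95 years.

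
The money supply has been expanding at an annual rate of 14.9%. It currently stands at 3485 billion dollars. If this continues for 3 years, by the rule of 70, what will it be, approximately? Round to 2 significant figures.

approximately 5400 billion dollars

Doubling time ≈ 70/14.9 = 4.70 years.
3 years is 3/4.70 ≈ 0.64 doublings, a factor of 2^0.64 ≈ 1.56.
3485 × 1.56 ≈ 5400 billion dollars.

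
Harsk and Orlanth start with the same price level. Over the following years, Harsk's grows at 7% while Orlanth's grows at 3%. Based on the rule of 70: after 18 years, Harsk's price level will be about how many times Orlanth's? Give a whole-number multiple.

roughly 2 times

Only the 4-point difference matters.
70/4 ≈ 17.50 years per doubling of the ratio; 18 years gives 1.03 doublings, so ≈ 2×.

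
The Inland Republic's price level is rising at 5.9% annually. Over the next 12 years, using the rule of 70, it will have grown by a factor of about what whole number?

Doubling time ≈ 70/5.9 = 11.86 years.
12/11.86 ≈ 1 doubling, so about 2^1 = 2×.

around 2 times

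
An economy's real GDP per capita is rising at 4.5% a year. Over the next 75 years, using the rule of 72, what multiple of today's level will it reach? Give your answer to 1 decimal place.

Doubles every ≈ 16.00 years (72/4.5).
75 years is 4.69 doublings; 2^4.69 ≈ 25.8×.

about 25.8 times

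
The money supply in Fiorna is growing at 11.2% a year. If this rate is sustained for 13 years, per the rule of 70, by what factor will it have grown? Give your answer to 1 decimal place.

Doubles every ≈ 6.25 years (70/11.2).
13 years is 2.08 doublings; 2^2.08 ≈ 4.2×.

about 4.2 times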